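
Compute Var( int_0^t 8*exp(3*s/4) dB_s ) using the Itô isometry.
Var = 128*exp(3*t/2)/3 - 128/3

The Itô integral of a deterministic integrand f(s) has mean 0 because each increment f(s) * (B_{s+ds} - B_s) has mean 0. By the Itô isometry:
  Var( int_0^t f(s) dB_s ) = E[ (int_0^t f(s) dB_s)^2 ] = int_0^t f(s)^2 ds.
Here f(s) = 8*exp(3*s/4), so f(s)^2 = 64*exp(3*s/2). Integrate:
  int_0^t (64*exp(3*s/2)) ds = 128*exp(3*t/2)/3 - 128/3.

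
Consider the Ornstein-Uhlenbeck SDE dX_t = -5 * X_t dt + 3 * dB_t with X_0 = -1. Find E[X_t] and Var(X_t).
E[X_t] = -exp(-5*t); Var(X_t) = 9/10 - 9*exp(-10*t)/10

The OU SDE dX = -theta X dt + sigma dB admits the integrating factor exp(theta t): d(exp(theta t) X_t) = sigma exp(theta t) dB_t. Integrating from 0 to t:
  X_t = x_0 * exp(-theta t) + sigma * int_0^t exp(-theta (t-s)) dB_s.
The Itô integral has mean 0 and (by the Itô isometry) variance sigma^2 * int_0^t exp(-2 theta (t - s)) ds = sigma^2 * (1 - exp(-2 theta t)) / (2 theta).
With theta = 5, sigma = 3, x_0 = -1:
  E[X_t] = -1 * exp(-5 t) = -exp(-5*t)
  Var(X_t) = (3)^2 * (1 - exp(-2*5 t)) / (2 * 5) = 9/10 - 9*exp(-10*t)/10.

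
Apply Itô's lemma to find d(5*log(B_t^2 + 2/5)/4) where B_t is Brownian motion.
d(5*log(B_t^2 + 2/5)/4) = (25*(2 - 5*B_t^2)/(4*(5*B_t^2 + 2)^2)) dt + (25*B_t/(2*(5*B_t^2 + 2))) dB_t

Itô's formula for f(B_t) gives d f(B_t) = f'(B_t) dB_t + (1/2) f''(B_t) dt. Compute derivatives of f(x) = 5*log(x^2 + 2/5)/4:
  f'(x)  = 25*x/(2*(5*x^2 + 2))
  f''(x) = 25*(2 - 5*x^2)/(2*(5*x^2 + 2)^2)
Substitute x = B_t and multiply the f'' term by 1/2:
  drift     = (1/2) * (25*(2 - 5*x^2)/(2*(5*x^2 + 2)^2)) evaluated at B_t = 25*(2 - 5*B_t^2)/(4*(5*B_t^2 + 2)^2)
  diffusion = (25*x/(2*(5*x^2 + 2))) evaluated at B_t = 25*B_t/(2*(5*B_t^2 + 2))
Therefore d(5*log(B_t^2 + 2/5)/4) = (25*(2 - 5*B_t^2)/(4*(5*B_t^2 + 2)^2)) dt + (25*B_t/(2*(5*B_t^2 + 2))) dB_t.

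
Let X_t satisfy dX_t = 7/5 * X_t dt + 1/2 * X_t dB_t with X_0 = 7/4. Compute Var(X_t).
Var(X_t) = 49*(exp(t/4) - 1)*exp(14*t/5)/16

For GBM dX = mu X dt + sigma X dB with X_0 = x_0, apply Itô to Y = log X: dY = (mu - sigma^2/2) dt + sigma dB, so Y_t = log(x_0) + (mu - sigma^2/2) t + sigma B_t and hence X_t = x_0 * exp((mu - sigma^2/2) t + sigma B_t).
With mu = 7/5, sigma = 1/2, x_0 = 7/4, this gives:
  X_t = 7/4 * exp((51/40) * t + (1/2) * B_t).
Since sigma*B_t ~ Normal(0, sigma^2 t), E[exp(sigma*B_t)] = exp(sigma^2 t / 2); so E[X_t] = x_0 * exp((mu - sigma^2/2) t) * exp(sigma^2 t / 2) = x_0 * exp(mu t) = 7*exp(7*t/5)/4.
Var(X_t) = E[X_t^2] - (E[X_t])^2 = x_0^2 * exp(2 mu t) * (exp(sigma^2 t) - 1) = 49*(exp(t/4) - 1)*exp(14*t/5)/16.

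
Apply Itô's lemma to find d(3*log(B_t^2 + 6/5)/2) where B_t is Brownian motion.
d(3*log(B_t^2 + 6/5)/2) = (15*(6 - 5*B_t^2)/(2*(5*B_t^2 + 6)^2)) dt + (15*B_t/(5*B_t^2 + 6)) dB_t

Itô's formula for f(B_t) gives d f(B_t) = f'(B_t) dB_t + (1/2) f''(B_t) dt. Compute derivatives of f(x) = 3*log(x^2 + 6/5)/2:
  f'(x)  = 15*x/(5*x^2 + 6)
  f''(x) = 15*(6 - 5*x^2)/(5*x^2 + 6)^2
Substitute x = B_t and multiply the f'' term by 1/2:
  drift     = (1/2) * (15*(6 - 5*x^2)/(5*x^2 + 6)^2) evaluated at B_t = 15*(6 - 5*B_t^2)/(2*(5*B_t^2 + 6)^2)
  diffusion = (15*x/(5*x^2 + 6)) evaluated at B_t = 15*B_t/(5*B_t^2 + 6)
Therefore d(3*log(B_t^2 + 6/5)/2) = (15*(6 - 5*B_t^2)/(2*(5*B_t^2 + 6)^2)) dt + (15*B_t/(5*B_t^2 + 6)) dB_t.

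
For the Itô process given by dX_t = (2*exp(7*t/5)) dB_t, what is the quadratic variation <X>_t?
<X>_t = 10*exp(14*t/5)/7 - 10/7

For an Itô process dX_t = a(t) dt + b(t) dB_t, the quadratic variation is <X>_t = int_0^t b(s)^2 ds (the drift term does not contribute). Here b(s) = 2*exp(7*s/5), so
  b(s)^2 = 4*exp(14*s/5).
Integrating from 0 to t:
  <X>_t = int_0^t (4*exp(14*s/5)) ds = 10*exp(14*t/5)/7 - 10/7.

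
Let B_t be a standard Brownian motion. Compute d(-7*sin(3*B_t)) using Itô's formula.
d(-7*sin(3*B_t)) = (63*sin(3*B_t)/2) dt + (-21*cos(3*B_t)) dB_t

Itô's formula for f(B_t) gives d f(B_t) = f'(B_t) dB_t + (1/2) f''(B_t) dt. Compute derivatives of f(x) = -7*sin(3*x):
  f'(x)  = -21*cos(3*x)
  f''(x) = 63*sin(3*x)
Substitute x = B_t and multiply the f'' term by 1/2:
  drift     = (1/2) * (63*sin(3*x)) evaluated at B_t = 63*sin(3*B_t)/2
  diffusion = (-21*cos(3*x)) evaluated at B_t = -21*cos(3*B_t)
Therefore d(-7*sin(3*B_t)) = (63*sin(3*B_t)/2) dt + (-21*cos(3*B_t)) dB_t.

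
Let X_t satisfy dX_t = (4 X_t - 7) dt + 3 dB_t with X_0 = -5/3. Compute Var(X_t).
Var(X_t) = 9*exp(8*t)/8 - 9/8

The variance V(t) = Var(X_t) satisfies V'(t) = 2 a V(t) + c^2 with V(0) = 0 (drift coefficient is linear in X, diffusion is constant). With a = 4, c = 3, the solution is
  V(t) = (c^2 / (2 a)) * (exp(2 a t) - 1)
       = (3^2 / (2*4)) * (exp(8 t) - 1)
       = 9*exp(8*t)/8 - 9/8.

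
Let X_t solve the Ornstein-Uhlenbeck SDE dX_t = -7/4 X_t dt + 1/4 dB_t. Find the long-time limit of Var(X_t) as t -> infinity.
lim Var(X_t) = 1/56

The OU SDE dX = -theta X dt + sigma dB admits the integrating factor exp(theta t): d(exp(theta t) X_t) = sigma exp(theta t) dB_t. Integrating from 0 to t gives X_t = x_0 * exp(-theta t) + sigma * int_0^t exp(-theta (t-s)) dB_s for any initial x_0. The Itô integral has variance (by the Itô isometry) sigma^2 * int_0^t exp(-2 theta (t - s)) ds = sigma^2 * (1 - exp(-2 theta t)) / (2 theta), independent of x_0.
With theta = 7/4, sigma = 1/4:
  Var(X_t) = (1/4)^2 * (1 - exp(-2*7/4 t)) / (2 * 7/4) = 1/56 - exp(-7*t/2)/56.
As t -> infinity, exp(-2*7/4 t) -> 0, so the stationary variance is sigma^2 / (2 theta) = 1/56.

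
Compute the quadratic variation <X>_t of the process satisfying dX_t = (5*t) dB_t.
<X>_t = 25*t^3/3

For an Itô process dX_t = a(t) dt + b(t) dB_t, the quadratic variation is <X>_t = int_0^t b(s)^2 ds (the drift term does not contribute). Here b(s) = 5*s, so
  b(s)^2 = 25*s^2.
Integrating from 0 to t:
  <X>_t = int_0^t (25*s^2) ds = 25*t^3/3.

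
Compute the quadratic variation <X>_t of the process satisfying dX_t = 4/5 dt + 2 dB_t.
<X>_t = 4*t

For an Itô process dX_t = a(t) dt + b(t) dB_t, the quadratic variation is <X>_t = int_0^t b(s)^2 ds (the drift term does not contribute). Here b(s) = 2, so
  b(s)^2 = 4.
Integrating from 0 to t:
  <X>_t = int_0^t (4) ds = 4*t.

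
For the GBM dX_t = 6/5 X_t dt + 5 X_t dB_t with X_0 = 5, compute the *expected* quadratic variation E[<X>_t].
E[<X>_t] = 3125*exp(137*t/5)/137 - 3125/137

<X>_t = int_0^t (5 * X_s)^2 ds. Taking expectation inside the integral: E[<X>_t] = 5^2 * int_0^t E[X_s^2] ds. For GBM, E[X_s^2] = x_0^2 * exp((2 mu + sigma^2) s). Integrating:
  E[<X>_t] = 5^2 * 5^2 * (exp((2*(6/5) + 5^2) t) - 1) / (2*(6/5) + 5^2)
           = 5^2 * 5^2 * (exp((137/5) t) - 1) / (137/5) = 3125*exp(137*t/5)/137 - 3125/137.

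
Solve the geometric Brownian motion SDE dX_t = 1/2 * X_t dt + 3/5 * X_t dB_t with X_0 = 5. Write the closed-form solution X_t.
X_t = 5 * exp((8/25) * t + (3/5) * B_t)

For GBM dX = mu X dt + sigma X dB with X_0 = x_0, apply Itô to Y = log X: dY = (mu - sigma^2/2) dt + sigma dB, so Y_t = log(x_0) + (mu - sigma^2/2) t + sigma B_t and hence X_t = x_0 * exp((mu - sigma^2/2) t + sigma B_t).
With mu = 1/2, sigma = 3/5, x_0 = 5, this gives:
  X_t = 5 * exp((8/25) * t + (3/5) * B_t).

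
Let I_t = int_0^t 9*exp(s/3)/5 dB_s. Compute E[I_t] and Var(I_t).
E[I_t] = 0; Var(I_t) = 243*exp(2*t/3)/50 - 243/50

The Itô integral of a deterministic integrand f(s) has mean 0 because each increment f(s) * (B_{s+ds} - B_s) has mean 0. By the Itô isometry:
  Var( int_0^t f(s) dB_s ) = E[ (int_0^t f(s) dB_s)^2 ] = int_0^t f(s)^2 ds.
Here f(s) = 9*exp(s/3)/5, so f(s)^2 = 81*exp(2*s/3)/25. Integrate:
  int_0^t (81*exp(2*s/3)/25) ds = 243*exp(2*t/3)/50 - 243/50.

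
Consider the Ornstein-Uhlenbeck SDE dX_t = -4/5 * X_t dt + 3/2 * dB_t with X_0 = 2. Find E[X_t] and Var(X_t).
E[X_t] = 2*exp(-4*t/5); Var(X_t) = 45/32 - 45*exp(-8*t/5)/32

The OU SDE dX = -theta X dt + sigma dB admits the integrating factor exp(theta t): d(exp(theta t) X_t) = sigma exp(theta t) dB_t. Integrating from 0 to t:
  X_t = x_0 * exp(-theta t) + sigma * int_0^t exp(-theta (t-s)) dB_s.
The Itô integral has mean 0 and (by the Itô isometry) variance sigma^2 * int_0^t exp(-2 theta (t - s)) ds = sigma^2 * (1 - exp(-2 theta t)) / (2 theta).
With theta = 4/5, sigma = 3/2, x_0 = 2:
  E[X_t] = 2 * exp(-4/5 t) = 2*exp(-4*t/5)
  Var(X_t) = (3/2)^2 * (1 - exp(-2*4/5 t)) / (2 * 4/5) = 45/32 - 45*exp(-8*t/5)/32.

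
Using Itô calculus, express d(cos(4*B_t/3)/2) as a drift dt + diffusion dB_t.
d(cos(4*B_t/3)/2) = (-4*cos(4*B_t/3)/9) dt + (-2*sin(4*B_t/3)/3) dB_t

Itô's formula for f(B_t) gives d f(B_t) = f'(B_t) dB_t + (1/2) f''(B_t) dt. Compute derivatives of f(x) = cos(4*x/3)/2:
  f'(x)  = -2*sin(4*x/3)/3
  f''(x) = -8*cos(4*x/3)/9
Substitute x = B_t and multiply the f'' term by 1/2:
  drift     = (1/2) * (-8*cos(4*x/3)/9) evaluated at B_t = -4*cos(4*B_t/3)/9
  diffusion = (-2*sin(4*x/3)/3) evaluated at B_t = -2*sin(4*B_t/3)/3
Therefore d(cos(4*B_t/3)/2) = (-4*cos(4*B_t/3)/9) dt + (-2*sin(4*B_t/3)/3) dB_t.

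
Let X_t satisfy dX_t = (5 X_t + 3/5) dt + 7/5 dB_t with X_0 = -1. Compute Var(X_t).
Var(X_t) = 49*exp(10*t)/250 - 49/250

The variance V(t) = Var(X_t) satisfies V'(t) = 2 a V(t) + c^2 with V(0) = 0 (drift coefficient is linear in X, diffusion is constant). With a = 5, c = 7/5, the solution is
  V(t) = (c^2 / (2 a)) * (exp(2 a t) - 1)
       = ((7/5)^2 / (2*5)) * (exp(10 t) - 1)
       = 49*exp(10*t)/250 - 49/250.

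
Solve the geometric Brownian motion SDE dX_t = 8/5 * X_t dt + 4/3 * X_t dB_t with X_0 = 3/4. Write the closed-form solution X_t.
X_t = 3/4 * exp((32/45) * t + (4/3) * B_t)

For GBM dX = mu X dt + sigma X dB with X_0 = x_0, apply Itô to Y = log X: dY = (mu - sigma^2/2) dt + sigma dB, so Y_t = log(x_0) + (mu - sigma^2/2) t + sigma B_t and hence X_t = x_0 * exp((mu - sigma^2/2) t + sigma B_t).
With mu = 8/5, sigma = 4/3, x_0 = 3/4, this gives:
  X_t = 3/4 * exp((32/45) * t + (4/3) * B_t).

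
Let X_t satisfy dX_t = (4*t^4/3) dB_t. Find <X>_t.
<X>_t = 16*t^9/81

For an Itô process dX_t = a(t) dt + b(t) dB_t, the quadratic variation is <X>_t = int_0^t b(s)^2 ds (the drift term does not contribute). Here b(s) = 4*s^4/3, so
  b(s)^2 = 16*s^8/9.
Integrating from 0 to t:
  <X>_t = int_0^t (16*s^8/9) ds = 16*t^9/81.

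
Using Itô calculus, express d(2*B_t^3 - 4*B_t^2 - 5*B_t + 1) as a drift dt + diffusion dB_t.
d(2*B_t^3 - 4*B_t^2 - 5*B_t + 1) = (6*B_t - 4) dt + (6*B_t^2 - 8*B_t - 5) dB_t

Itô's formula for f(B_t) gives d f(B_t) = f'(B_t) dB_t + (1/2) f''(B_t) dt. Compute derivatives of f(x) = 2*x^3 - 4*x^2 - 5*x + 1:
  f'(x)  = 6*x^2 - 8*x - 5
  f''(x) = 12*x - 8
Substitute x = B_t and multiply the f'' term by 1/2:
  drift     = (1/2) * (12*x - 8) evaluated at B_t = 6*B_t - 4
  diffusion = (6*x^2 - 8*x - 5) evaluated at B_t = 6*B_t^2 - 8*B_t - 5
Therefore d(2*B_t^3 - 4*B_t^2 - 5*B_t + 1) = (6*B_t - 4) dt + (6*B_t^2 - 8*B_t - 5) dB_t.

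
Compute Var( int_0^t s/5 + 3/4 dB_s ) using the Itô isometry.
Var = t*(16*t^2 + 180*t + 675)/1200

The Itô integral of a deterministic integrand f(s) has mean 0 because each increment f(s) * (B_{s+ds} - B_s) has mean 0. By the Itô isometry:
  Var( int_0^t f(s) dB_s ) = E[ (int_0^t f(s) dB_s)^2 ] = int_0^t f(s)^2 ds.
Here f(s) = s/5 + 3/4, so f(s)^2 = (4*s + 15)^2/400. Integrate:
  int_0^t ((4*s + 15)^2/400) ds = t*(16*t^2 + 180*t + 675)/1200.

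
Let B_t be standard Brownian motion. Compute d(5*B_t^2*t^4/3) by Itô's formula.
d(5*B_t^2*t^4/3) = (5*t^3*(4*B_t^2 + t)/3) dt + (10*B_t*t^4/3) dB_t

Itô's formula for f(t, x): d f(t, B_t) = (f_t + (1/2) f_xx) dt + f_x dB_t. Compute partials of f(t, x) = 5*t^4*x^2/3:
  f_t(t,x)  = 20*t^3*x^2/3
  f_x(t,x)  = 10*t^4*x/3
  f_xx(t,x) = 10*t^4/3
Assemble drift = f_t + (1/2) f_xx = 5*t^3*(t + 4*x^2)/3 and diffusion = f_x = 10*t^4*x/3. Substituting x = B_t:
  d(5*B_t^2*t^4/3) = (5*t^3*(4*B_t^2 + t)/3) dt + (10*B_t*t^4/3) dB_t.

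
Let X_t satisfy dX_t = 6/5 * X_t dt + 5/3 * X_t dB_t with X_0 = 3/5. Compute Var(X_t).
Var(X_t) = 9*(exp(25*t/9) - 1)*exp(12*t/5)/25

For GBM dX = mu X dt + sigma X dB with X_0 = x_0, apply Itô to Y = log X: dY = (mu - sigma^2/2) dt + sigma dB, so Y_t = log(x_0) + (mu - sigma^2/2) t + sigma B_t and hence X_t = x_0 * exp((mu - sigma^2/2) t + sigma B_t).
With mu = 6/5, sigma = 5/3, x_0 = 3/5, this gives:
  X_t = 3/5 * exp((-17/90) * t + (5/3) * B_t).
Since sigma*B_t ~ Normal(0, sigma^2 t), E[exp(sigma*B_t)] = exp(sigma^2 t / 2); so E[X_t] = x_0 * exp((mu - sigma^2/2) t) * exp(sigma^2 t / 2) = x_0 * exp(mu t) = 3*exp(6*t/5)/5.
Var(X_t) = E[X_t^2] - (E[X_t])^2 = x_0^2 * exp(2 mu t) * (exp(sigma^2 t) - 1) = 9*(exp(25*t/9) - 1)*exp(12*t/5)/25.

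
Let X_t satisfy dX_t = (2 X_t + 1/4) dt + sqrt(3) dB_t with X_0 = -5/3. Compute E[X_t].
E[X_t] = -37*exp(2*t)/24 - 1/8

Taking expectations and using E[dB_t] = 0, the mean m(t) = E[X_t] satisfies the ODE m'(t) = a m(t) + b with m(0) = x_0. With a = 2, b = 1/4, x_0 = -5/3, the solution is
  m(t) = x_0 * exp(a t) + (b/a) * (exp(a t) - 1)
       = (-5/3) * exp(2 t) + ((1/4)/2) * (exp(2 t) - 1)
       = -37*exp(2*t)/24 - 1/8.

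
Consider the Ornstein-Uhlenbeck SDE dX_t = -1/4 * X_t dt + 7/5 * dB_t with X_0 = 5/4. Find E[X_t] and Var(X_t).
E[X_t] = 5*exp(-t/4)/4; Var(X_t) = 98/25 - 98*exp(-t/2)/25

The OU SDE dX = -theta X dt + sigma dB admits the integrating factor exp(theta t): d(exp(theta t) X_t) = sigma exp(theta t) dB_t. Integrating from 0 to t:
  X_t = x_0 * exp(-theta t) + sigma * int_0^t exp(-theta (t-s)) dB_s.
The Itô integral has mean 0 and (by the Itô isometry) variance sigma^2 * int_0^t exp(-2 theta (t - s)) ds = sigma^2 * (1 - exp(-2 theta t)) / (2 theta).
With theta = 1/4, sigma = 7/5, x_0 = 5/4:
  E[X_t] = 5/4 * exp(-1/4 t) = 5*exp(-t/4)/4
  Var(X_t) = (7/5)^2 * (1 - exp(-2*1/4 t)) / (2 * 1/4) = 98/25 - 98*exp(-t/2)/25.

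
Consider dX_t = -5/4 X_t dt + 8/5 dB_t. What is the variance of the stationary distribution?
lim Var(X_t) = 128/125

The OU SDE dX = -theta X dt + sigma dB admits the integrating factor exp(theta t): d(exp(theta t) X_t) = sigma exp(theta t) dB_t. Integrating from 0 to t gives X_t = x_0 * exp(-theta t) + sigma * int_0^t exp(-theta (t-s)) dB_s for any initial x_0. The Itô integral has variance (by the Itô isometry) sigma^2 * int_0^t exp(-2 theta (t - s)) ds = sigma^2 * (1 - exp(-2 theta t)) / (2 theta), independent of x_0.
With theta = 5/4, sigma = 8/5:
  Var(X_t) = (8/5)^2 * (1 - exp(-2*5/4 t)) / (2 * 5/4) = 128/125 - 128*exp(-5*t/2)/125.
As t -> infinity, exp(-2*5/4 t) -> 0, so the stationary variance is sigma^2 / (2 theta) = 128/125.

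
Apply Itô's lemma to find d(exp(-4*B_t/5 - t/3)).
d(exp(-4*B_t/5 - t/3)) = (-exp(-4*B_t/5 - t/3)/75) dt + (-4*exp(-4*B_t/5 - t/3)/5) dB_t

Itô's formula for f(t, x): d f(t, B_t) = (f_t + (1/2) f_xx) dt + f_x dB_t. Compute partials of f(t, x) = exp(-t/3 - 4*x/5):
  f_t(t,x)  = -exp(-t/3 - 4*x/5)/3
  f_x(t,x)  = -4*exp(-t/3 - 4*x/5)/5
  f_xx(t,x) = 16*exp(-t/3 - 4*x/5)/25
Assemble drift = f_t + (1/2) f_xx = -exp(-t/3 - 4*x/5)/75 and diffusion = f_x = -4*exp(-t/3 - 4*x/5)/5. Substituting x = B_t:
  d(exp(-4*B_t/5 - t/3)) = (-exp(-4*B_t/5 - t/3)/75) dt + (-4*exp(-4*B_t/5 - t/3)/5) dB_t.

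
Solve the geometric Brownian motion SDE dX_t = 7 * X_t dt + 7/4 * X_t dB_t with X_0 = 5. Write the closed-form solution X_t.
X_t = 5 * exp((175/32) * t + (7/4) * B_t)

For GBM dX = mu X dt + sigma X dB with X_0 = x_0, apply Itô to Y = log X: dY = (mu - sigma^2/2) dt + sigma dB, so Y_t = log(x_0) + (mu - sigma^2/2) t + sigma B_t and hence X_t = x_0 * exp((mu - sigma^2/2) t + sigma B_t).
With mu = 7, sigma = 7/4, x_0 = 5, this gives:
  X_t = 5 * exp((175/32) * t + (7/4) * B_t).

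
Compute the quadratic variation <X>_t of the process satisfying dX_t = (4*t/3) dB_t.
<X>_t = 16*t^3/27

For an Itô process dX_t = a(t) dt + b(t) dB_t, the quadratic variation is <X>_t = int_0^t b(s)^2 ds (the drift term does not contribute). Here b(s) = 4*s/3, so
  b(s)^2 = 16*s^2/9.
Integrating from 0 to t:
  <X>_t = int_0^t (16*s^2/9) ds = 16*t^3/27.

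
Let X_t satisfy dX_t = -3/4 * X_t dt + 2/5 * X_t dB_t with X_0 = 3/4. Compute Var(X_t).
Var(X_t) = (9*exp(4*t/25) - 9)*exp(-3*t/2)/16

For GBM dX = mu X dt + sigma X dB with X_0 = x_0, apply Itô to Y = log X: dY = (mu - sigma^2/2) dt + sigma dB, so Y_t = log(x_0) + (mu - sigma^2/2) t + sigma B_t and hence X_t = x_0 * exp((mu - sigma^2/2) t + sigma B_t).
With mu = -3/4, sigma = 2/5, x_0 = 3/4, this gives:
  X_t = 3/4 * exp((-83/100) * t + (2/5) * B_t).
Since sigma*B_t ~ Normal(0, sigma^2 t), E[exp(sigma*B_t)] = exp(sigma^2 t / 2); so E[X_t] = x_0 * exp((mu - sigma^2/2) t) * exp(sigma^2 t / 2) = x_0 * exp(mu t) = 3*exp(-3*t/4)/4.
Var(X_t) = E[X_t^2] - (E[X_t])^2 = x_0^2 * exp(2 mu t) * (exp(sigma^2 t) - 1) = (9*exp(4*t/25) - 9)*exp(-3*t/2)/16.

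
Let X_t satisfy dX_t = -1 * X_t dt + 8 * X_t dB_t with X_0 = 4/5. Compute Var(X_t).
Var(X_t) = (16*exp(64*t) - 16)*exp(-2*t)/25

For GBM dX = mu X dt + sigma X dB with X_0 = x_0, apply Itô to Y = log X: dY = (mu - sigma^2/2) dt + sigma dB, so Y_t = log(x_0) + (mu - sigma^2/2) t + sigma B_t and hence X_t = x_0 * exp((mu - sigma^2/2) t + sigma B_t).
With mu = -1, sigma = 8, x_0 = 4/5, this gives:
  X_t = 4/5 * exp((-33) * t + (8) * B_t).
Since sigma*B_t ~ Normal(0, sigma^2 t), E[exp(sigma*B_t)] = exp(sigma^2 t / 2); so E[X_t] = x_0 * exp((mu - sigma^2/2) t) * exp(sigma^2 t / 2) = x_0 * exp(mu t) = 4*exp(-t)/5.
Var(X_t) = E[X_t^2] - (E[X_t])^2 = x_0^2 * exp(2 mu t) * (exp(sigma^2 t) - 1) = (16*exp(64*t) - 16)*exp(-2*t)/25.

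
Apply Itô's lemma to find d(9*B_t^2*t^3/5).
d(9*B_t^2*t^3/5) = (9*t^2*(3*B_t^2 + t)/5) dt + (18*B_t*t^3/5) dB_t

Itô's formula for f(t, x): d f(t, B_t) = (f_t + (1/2) f_xx) dt + f_x dB_t. Compute partials of f(t, x) = 9*t^3*x^2/5:
  f_t(t,x)  = 27*t^2*x^2/5
  f_x(t,x)  = 18*t^3*x/5
  f_xx(t,x) = 18*t^3/5
Assemble drift = f_t + (1/2) f_xx = 9*t^2*(t + 3*x^2)/5 and diffusion = f_x = 18*t^3*x/5. Substituting x = B_t:
  d(9*B_t^2*t^3/5) = (9*t^2*(3*B_t^2 + t)/5) dt + (18*B_t*t^3/5) dB_t.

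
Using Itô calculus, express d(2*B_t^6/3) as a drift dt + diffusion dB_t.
d(2*B_t^6/3) = (10*B_t^4) dt + (4*B_t^5) dB_t

Itô's formula for f(B_t) gives d f(B_t) = f'(B_t) dB_t + (1/2) f''(B_t) dt. Compute derivatives of f(x) = 2*x^6/3:
  f'(x)  = 4*x^5
  f''(x) = 20*x^4
Substitute x = B_t and multiply the f'' term by 1/2:
  drift     = (1/2) * (20*x^4) evaluated at B_t = 10*B_t^4
  diffusion = (4*x^5) evaluated at B_t = 4*B_t^5
Therefore d(2*B_t^6/3) = (10*B_t^4) dt + (4*B_t^5) dB_t.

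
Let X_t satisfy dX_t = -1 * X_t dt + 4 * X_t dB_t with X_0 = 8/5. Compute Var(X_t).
Var(X_t) = (64*exp(16*t) - 64)*exp(-2*t)/25

For GBM dX = mu X dt + sigma X dB with X_0 = x_0, apply Itô to Y = log X: dY = (mu - sigma^2/2) dt + sigma dB, so Y_t = log(x_0) + (mu - sigma^2/2) t + sigma B_t and hence X_t = x_0 * exp((mu - sigma^2/2) t + sigma B_t).
With mu = -1, sigma = 4, x_0 = 8/5, this gives:
  X_t = 8/5 * exp((-9) * t + (4) * B_t).
Since sigma*B_t ~ Normal(0, sigma^2 t), E[exp(sigma*B_t)] = exp(sigma^2 t / 2); so E[X_t] = x_0 * exp((mu - sigma^2/2) t) * exp(sigma^2 t / 2) = x_0 * exp(mu t) = 8*exp(-t)/5.
Var(X_t) = E[X_t^2] - (E[X_t])^2 = x_0^2 * exp(2 mu t) * (exp(sigma^2 t) - 1) = (64*exp(16*t) - 64)*exp(-2*t)/25.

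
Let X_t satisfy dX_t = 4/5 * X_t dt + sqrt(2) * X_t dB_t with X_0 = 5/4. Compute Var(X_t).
Var(X_t) = 25*(exp(2*t) - 1)*exp(8*t/5)/16

For GBM dX = mu X dt + sigma X dB with X_0 = x_0, apply Itô to Y = log X: dY = (mu - sigma^2/2) dt + sigma dB, so Y_t = log(x_0) + (mu - sigma^2/2) t + sigma B_t and hence X_t = x_0 * exp((mu - sigma^2/2) t + sigma B_t).
With mu = 4/5, sigma = sqrt(2), x_0 = 5/4, this gives:
  X_t = 5/4 * exp((-1/5) * t + (sqrt(2)) * B_t).
Since sigma*B_t ~ Normal(0, sigma^2 t), E[exp(sigma*B_t)] = exp(sigma^2 t / 2); so E[X_t] = x_0 * exp((mu - sigma^2/2) t) * exp(sigma^2 t / 2) = x_0 * exp(mu t) = 5*exp(4*t/5)/4.
Var(X_t) = E[X_t^2] - (E[X_t])^2 = x_0^2 * exp(2 mu t) * (exp(sigma^2 t) - 1) = 25*(exp(2*t) - 1)*exp(8*t/5)/16.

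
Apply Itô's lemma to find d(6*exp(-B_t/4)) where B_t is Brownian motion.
d(6*exp(-B_t/4)) = (3*exp(-B_t/4)/16) dt + (-3*exp(-B_t/4)/2) dB_t

Itô's formula for f(B_t) gives d f(B_t) = f'(B_t) dB_t + (1/2) f''(B_t) dt. Compute derivatives of f(x) = 6*exp(-x/4):
  f'(x)  = -3*exp(-x/4)/2
  f''(x) = 3*exp(-x/4)/8
Substitute x = B_t and multiply the f'' term by 1/2:
  drift     = (1/2) * (3*exp(-x/4)/8) evaluated at B_t = 3*exp(-B_t/4)/16
  diffusion = (-3*exp(-x/4)/2) evaluated at B_t = -3*exp(-B_t/4)/2
Therefore d(6*exp(-B_t/4)) = (3*exp(-B_t/4)/16) dt + (-3*exp(-B_t/4)/2) dB_t.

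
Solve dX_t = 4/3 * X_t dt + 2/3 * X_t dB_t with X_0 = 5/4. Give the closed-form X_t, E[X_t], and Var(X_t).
X_t = 5/4 * exp((10/9) t + (2/3) B_t); E[X_t] = 5*exp(4*t/3)/4; Var(X_t) = 25*(exp(4*t/9) - 1)*exp(8*t/3)/16

For GBM dX = mu X dt + sigma X dB with X_0 = x_0, apply Itô to Y = log X: dY = (mu - sigma^2/2) dt + sigma dB, so Y_t = log(x_0) + (mu - sigma^2/2) t + sigma B_t and hence X_t = x_0 * exp((mu - sigma^2/2) t + sigma B_t).
With mu = 4/3, sigma = 2/3, x_0 = 5/4, this gives:
  X_t = 5/4 * exp((10/9) * t + (2/3) * B_t).
Since sigma*B_t ~ Normal(0, sigma^2 t), E[exp(sigma*B_t)] = exp(sigma^2 t / 2); so E[X_t] = x_0 * exp((mu - sigma^2/2) t) * exp(sigma^2 t / 2) = x_0 * exp(mu t) = 5*exp(4*t/3)/4.
Var(X_t) = E[X_t^2] - (E[X_t])^2 = x_0^2 * exp(2 mu t) * (exp(sigma^2 t) - 1) = 25*(exp(4*t/9) - 1)*exp(8*t/3)/16.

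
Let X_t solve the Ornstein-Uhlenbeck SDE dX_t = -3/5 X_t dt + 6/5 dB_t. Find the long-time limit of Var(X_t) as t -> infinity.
lim Var(X_t) = 6/5

The OU SDE dX = -theta X dt + sigma dB admits the integrating factor exp(theta t): d(exp(theta t) X_t) = sigma exp(theta t) dB_t. Integrating from 0 to t gives X_t = x_0 * exp(-theta t) + sigma * int_0^t exp(-theta (t-s)) dB_s for any initial x_0. The Itô integral has variance (by the Itô isometry) sigma^2 * int_0^t exp(-2 theta (t - s)) ds = sigma^2 * (1 - exp(-2 theta t)) / (2 theta), independent of x_0.
With theta = 3/5, sigma = 6/5:
  Var(X_t) = (6/5)^2 * (1 - exp(-2*3/5 t)) / (2 * 3/5) = 6/5 - 6*exp(-6*t/5)/5.
As t -> infinity, exp(-2*3/5 t) -> 0, so the stationary variance is sigma^2 / (2 theta) = 6/5.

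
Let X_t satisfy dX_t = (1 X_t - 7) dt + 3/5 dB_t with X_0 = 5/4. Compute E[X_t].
E[X_t] = 7 - 23*exp(t)/4

Taking expectations and using E[dB_t] = 0, the mean m(t) = E[X_t] satisfies the ODE m'(t) = a m(t) + b with m(0) = x_0. With a = 1, b = -7, x_0 = 5/4, the solution is
  m(t) = x_0 * exp(a t) + (b/a) * (exp(a t) - 1)
       = (5/4) * exp(1 t) + ((-7)/1) * (exp(1 t) - 1)
       = 7 - 23*exp(t)/4.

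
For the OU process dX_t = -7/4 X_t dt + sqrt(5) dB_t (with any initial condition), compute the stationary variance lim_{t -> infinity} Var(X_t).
lim Var(X_t) = 10/7

The OU SDE dX = -theta X dt + sigma dB admits the integrating factor exp(theta t): d(exp(theta t) X_t) = sigma exp(theta t) dB_t. Integrating from 0 to t gives X_t = x_0 * exp(-theta t) + sigma * int_0^t exp(-theta (t-s)) dB_s for any initial x_0. The Itô integral has variance (by the Itô isometry) sigma^2 * int_0^t exp(-2 theta (t - s)) ds = sigma^2 * (1 - exp(-2 theta t)) / (2 theta), independent of x_0.
With theta = 7/4, sigma = sqrt(5):
  Var(X_t) = (sqrt(5))^2 * (1 - exp(-2*7/4 t)) / (2 * 7/4) = 10/7 - 10*exp(-7*t/2)/7.
As t -> infinity, exp(-2*7/4 t) -> 0, so the stationary variance is sigma^2 / (2 theta) = 10/7.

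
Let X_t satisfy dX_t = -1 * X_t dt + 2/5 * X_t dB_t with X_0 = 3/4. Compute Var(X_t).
Var(X_t) = (9*exp(4*t/25) - 9)*exp(-2*t)/16

For GBM dX = mu X dt + sigma X dB with X_0 = x_0, apply Itô to Y = log X: dY = (mu - sigma^2/2) dt + sigma dB, so Y_t = log(x_0) + (mu - sigma^2/2) t + sigma B_t and hence X_t = x_0 * exp((mu - sigma^2/2) t + sigma B_t).
With mu = -1, sigma = 2/5, x_0 = 3/4, this gives:
  X_t = 3/4 * exp((-27/25) * t + (2/5) * B_t).
Since sigma*B_t ~ Normal(0, sigma^2 t), E[exp(sigma*B_t)] = exp(sigma^2 t / 2); so E[X_t] = x_0 * exp((mu - sigma^2/2) t) * exp(sigma^2 t / 2) = x_0 * exp(mu t) = 3*exp(-t)/4.
Var(X_t) = E[X_t^2] - (E[X_t])^2 = x_0^2 * exp(2 mu t) * (exp(sigma^2 t) - 1) = (9*exp(4*t/25) - 9)*exp(-2*t)/16.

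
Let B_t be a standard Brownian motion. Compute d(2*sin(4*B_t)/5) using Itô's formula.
d(2*sin(4*B_t)/5) = (-16*sin(4*B_t)/5) dt + (8*cos(4*B_t)/5) dB_t

Itô's formula for f(B_t) gives d f(B_t) = f'(B_t) dB_t + (1/2) f''(B_t) dt. Compute derivatives of f(x) = 2*sin(4*x)/5:
  f'(x)  = 8*cos(4*x)/5
  f''(x) = -32*sin(4*x)/5
Substitute x = B_t and multiply the f'' term by 1/2:
  drift     = (1/2) * (-32*sin(4*x)/5) evaluated at B_t = -16*sin(4*B_t)/5
  diffusion = (8*cos(4*x)/5) evaluated at B_t = 8*cos(4*B_t)/5
Therefore d(2*sin(4*B_t)/5) = (-16*sin(4*B_t)/5) dt + (8*cos(4*B_t)/5) dB_t.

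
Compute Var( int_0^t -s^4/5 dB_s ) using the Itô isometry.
Var = t^9/225

The Itô integral of a deterministic integrand f(s) has mean 0 because each increment f(s) * (B_{s+ds} - B_s) has mean 0. By the Itô isometry:
  Var( int_0^t f(s) dB_s ) = E[ (int_0^t f(s) dB_s)^2 ] = int_0^t f(s)^2 ds.
Here f(s) = -s^4/5, so f(s)^2 = s^8/25. Integrate:
  int_0^t (s^8/25) ds = t^9/225.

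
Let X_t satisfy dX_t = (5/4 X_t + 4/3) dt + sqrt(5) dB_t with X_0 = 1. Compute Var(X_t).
Var(X_t) = 2*exp(5*t/2) - 2

The variance V(t) = Var(X_t) satisfies V'(t) = 2 a V(t) + c^2 with V(0) = 0 (drift coefficient is linear in X, diffusion is constant). With a = 5/4, c = sqrt(5), the solution is
  V(t) = (c^2 / (2 a)) * (exp(2 a t) - 1)
       = (sqrt(5)^2 / (2*(5/4))) * (exp((5/2) t) - 1)
       = 2*exp(5*t/2) - 2.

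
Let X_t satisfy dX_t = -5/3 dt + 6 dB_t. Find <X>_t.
<X>_t = 36*t

For an Itô process dX_t = a(t) dt + b(t) dB_t, the quadratic variation is <X>_t = int_0^t b(s)^2 ds (the drift term does not contribute). Here b(s) = 6, so
  b(s)^2 = 36.
Integrating from 0 to t:
  <X>_t = int_0^t (36) ds = 36*t.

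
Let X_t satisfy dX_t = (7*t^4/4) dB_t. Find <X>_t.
<X>_t = 49*t^9/144

For an Itô process dX_t = a(t) dt + b(t) dB_t, the quadratic variation is <X>_t = int_0^t b(s)^2 ds (the drift term does not contribute). Here b(s) = 7*s^4/4, so
  b(s)^2 = 49*s^8/16.
Integrating from 0 to t:
  <X>_t = int_0^t (49*s^8/16) ds = 49*t^9/144.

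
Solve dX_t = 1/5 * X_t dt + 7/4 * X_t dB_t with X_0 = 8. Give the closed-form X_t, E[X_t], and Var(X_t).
X_t = 8 * exp((-213/160) t + (7/4) B_t); E[X_t] = 8*exp(t/5); Var(X_t) = 64*(exp(49*t/16) - 1)*exp(2*t/5)

For GBM dX = mu X dt + sigma X dB with X_0 = x_0, apply Itô to Y = log X: dY = (mu - sigma^2/2) dt + sigma dB, so Y_t = log(x_0) + (mu - sigma^2/2) t + sigma B_t and hence X_t = x_0 * exp((mu - sigma^2/2) t + sigma B_t).
With mu = 1/5, sigma = 7/4, x_0 = 8, this gives:
  X_t = 8 * exp((-213/160) * t + (7/4) * B_t).
Since sigma*B_t ~ Normal(0, sigma^2 t), E[exp(sigma*B_t)] = exp(sigma^2 t / 2); so E[X_t] = x_0 * exp((mu - sigma^2/2) t) * exp(sigma^2 t / 2) = x_0 * exp(mu t) = 8*exp(t/5).
Var(X_t) = E[X_t^2] - (E[X_t])^2 = x_0^2 * exp(2 mu t) * (exp(sigma^2 t) - 1) = 64*(exp(49*t/16) - 1)*exp(2*t/5).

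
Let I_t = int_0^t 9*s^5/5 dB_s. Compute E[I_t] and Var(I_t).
E[I_t] = 0; Var(I_t) = 81*t^11/275

The Itô integral of a deterministic integrand f(s) has mean 0 because each increment f(s) * (B_{s+ds} - B_s) has mean 0. By the Itô isometry:
  Var( int_0^t f(s) dB_s ) = E[ (int_0^t f(s) dB_s)^2 ] = int_0^t f(s)^2 ds.
Here f(s) = 9*s^5/5, so f(s)^2 = 81*s^10/25. Integrate:
  int_0^t (81*s^10/25) ds = 81*t^11/275.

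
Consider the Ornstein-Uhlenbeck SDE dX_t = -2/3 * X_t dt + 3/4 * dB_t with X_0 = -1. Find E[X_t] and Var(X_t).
E[X_t] = -exp(-2*t/3); Var(X_t) = 27/64 - 27*exp(-4*t/3)/64

The OU SDE dX = -theta X dt + sigma dB admits the integrating factor exp(theta t): d(exp(theta t) X_t) = sigma exp(theta t) dB_t. Integrating from 0 to t:
  X_t = x_0 * exp(-theta t) + sigma * int_0^t exp(-theta (t-s)) dB_s.
The Itô integral has mean 0 and (by the Itô isometry) variance sigma^2 * int_0^t exp(-2 theta (t - s)) ds = sigma^2 * (1 - exp(-2 theta t)) / (2 theta).
With theta = 2/3, sigma = 3/4, x_0 = -1:
  E[X_t] = -1 * exp(-2/3 t) = -exp(-2*t/3)
  Var(X_t) = (3/4)^2 * (1 - exp(-2*2/3 t)) / (2 * 2/3) = 27/64 - 27*exp(-4*t/3)/64.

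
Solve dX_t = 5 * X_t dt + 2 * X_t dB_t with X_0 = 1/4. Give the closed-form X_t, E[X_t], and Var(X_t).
X_t = 1/4 * exp((3) t + (2) B_t); E[X_t] = exp(5*t)/4; Var(X_t) = (exp(4*t) - 1)*exp(10*t)/16

For GBM dX = mu X dt + sigma X dB with X_0 = x_0, apply Itô to Y = log X: dY = (mu - sigma^2/2) dt + sigma dB, so Y_t = log(x_0) + (mu - sigma^2/2) t + sigma B_t and hence X_t = x_0 * exp((mu - sigma^2/2) t + sigma B_t).
With mu = 5, sigma = 2, x_0 = 1/4, this gives:
  X_t = 1/4 * exp((3) * t + (2) * B_t).
Since sigma*B_t ~ Normal(0, sigma^2 t), E[exp(sigma*B_t)] = exp(sigma^2 t / 2); so E[X_t] = x_0 * exp((mu - sigma^2/2) t) * exp(sigma^2 t / 2) = x_0 * exp(mu t) = exp(5*t)/4.
Var(X_t) = E[X_t^2] - (E[X_t])^2 = x_0^2 * exp(2 mu t) * (exp(sigma^2 t) - 1) = (exp(4*t) - 1)*exp(10*t)/16.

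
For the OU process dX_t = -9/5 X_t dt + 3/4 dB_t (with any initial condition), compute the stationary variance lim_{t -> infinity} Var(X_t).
lim Var(X_t) = 5/32

The OU SDE dX = -theta X dt + sigma dB admits the integrating factor exp(theta t): d(exp(theta t) X_t) = sigma exp(theta t) dB_t. Integrating from 0 to t gives X_t = x_0 * exp(-theta t) + sigma * int_0^t exp(-theta (t-s)) dB_s for any initial x_0. The Itô integral has variance (by the Itô isometry) sigma^2 * int_0^t exp(-2 theta (t - s)) ds = sigma^2 * (1 - exp(-2 theta t)) / (2 theta), independent of x_0.
With theta = 9/5, sigma = 3/4:
  Var(X_t) = (3/4)^2 * (1 - exp(-2*9/5 t)) / (2 * 9/5) = 5/32 - 5*exp(-18*t/5)/32.
As t -> infinity, exp(-2*9/5 t) -> 0, so the stationary variance is sigma^2 / (2 theta) = 5/32.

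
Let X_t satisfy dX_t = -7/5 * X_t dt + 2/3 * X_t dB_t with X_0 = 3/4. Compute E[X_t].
E[X_t] = 3*exp(-7*t/5)/4

For GBM dX = mu X dt + sigma X dB with X_0 = x_0, apply Itô to Y = log X: dY = (mu - sigma^2/2) dt + sigma dB, so Y_t = log(x_0) + (mu - sigma^2/2) t + sigma B_t and hence X_t = x_0 * exp((mu - sigma^2/2) t + sigma B_t).
With mu = -7/5, sigma = 2/3, x_0 = 3/4, this gives:
  X_t = 3/4 * exp((-73/45) * t + (2/3) * B_t).
Since sigma*B_t ~ Normal(0, sigma^2 t), E[exp(sigma*B_t)] = exp(sigma^2 t / 2); so E[X_t] = x_0 * exp((mu - sigma^2/2) t) * exp(sigma^2 t / 2) = x_0 * exp(mu t) = 3*exp(-7*t/5)/4.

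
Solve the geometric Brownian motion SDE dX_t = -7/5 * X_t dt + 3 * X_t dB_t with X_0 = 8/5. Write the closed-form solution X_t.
X_t = 8/5 * exp((-59/10) * t + (3) * B_t)

For GBM dX = mu X dt + sigma X dB with X_0 = x_0, apply Itô to Y = log X: dY = (mu - sigma^2/2) dt + sigma dB, so Y_t = log(x_0) + (mu - sigma^2/2) t + sigma B_t and hence X_t = x_0 * exp((mu - sigma^2/2) t + sigma B_t).
With mu = -7/5, sigma = 3, x_0 = 8/5, this gives:
  X_t = 8/5 * exp((-59/10) * t + (3) * B_t).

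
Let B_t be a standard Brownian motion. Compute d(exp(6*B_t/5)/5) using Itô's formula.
d(exp(6*B_t/5)/5) = (18*exp(6*B_t/5)/125) dt + (6*exp(6*B_t/5)/25) dB_t

Itô's formula for f(B_t) gives d f(B_t) = f'(B_t) dB_t + (1/2) f''(B_t) dt. Compute derivatives of f(x) = exp(6*x/5)/5:
  f'(x)  = 6*exp(6*x/5)/25
  f''(x) = 36*exp(6*x/5)/125
Substitute x = B_t and multiply the f'' term by 1/2:
  drift     = (1/2) * (36*exp(6*x/5)/125) evaluated at B_t = 18*exp(6*B_t/5)/125
  diffusion = (6*exp(6*x/5)/25) evaluated at B_t = 6*exp(6*B_t/5)/25
Therefore d(exp(6*B_t/5)/5) = (18*exp(6*B_t/5)/125) dt + (6*exp(6*B_t/5)/25) dB_t.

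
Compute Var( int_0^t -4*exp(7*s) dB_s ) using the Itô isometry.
Var = 8*exp(14*t)/7 - 8/7

The Itô integral of a deterministic integrand f(s) has mean 0 because each increment f(s) * (B_{s+ds} - B_s) has mean 0. By the Itô isometry:
  Var( int_0^t f(s) dB_s ) = E[ (int_0^t f(s) dB_s)^2 ] = int_0^t f(s)^2 ds.
Here f(s) = -4*exp(7*s), so f(s)^2 = 16*exp(14*s). Integrate:
  int_0^t (16*exp(14*s)) ds = 8*exp(14*t)/7 - 8/7.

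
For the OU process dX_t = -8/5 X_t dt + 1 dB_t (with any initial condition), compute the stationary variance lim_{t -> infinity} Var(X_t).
lim Var(X_t) = 5/16

The OU SDE dX = -theta X dt + sigma dB admits the integrating factor exp(theta t): d(exp(theta t) X_t) = sigma exp(theta t) dB_t. Integrating from 0 to t gives X_t = x_0 * exp(-theta t) + sigma * int_0^t exp(-theta (t-s)) dB_s for any initial x_0. The Itô integral has variance (by the Itô isometry) sigma^2 * int_0^t exp(-2 theta (t - s)) ds = sigma^2 * (1 - exp(-2 theta t)) / (2 theta), independent of x_0.
With theta = 8/5, sigma = 1:
  Var(X_t) = (1)^2 * (1 - exp(-2*8/5 t)) / (2 * 8/5) = 5/16 - 5*exp(-16*t/5)/16.
As t -> infinity, exp(-2*8/5 t) -> 0, so the stationary variance is sigma^2 / (2 theta) = 5/16.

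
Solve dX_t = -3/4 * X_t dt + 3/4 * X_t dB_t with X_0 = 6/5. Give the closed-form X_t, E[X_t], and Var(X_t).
X_t = 6/5 * exp((-33/32) t + (3/4) B_t); E[X_t] = 6*exp(-3*t/4)/5; Var(X_t) = (36*exp(9*t/16) - 36)*exp(-3*t/2)/25

For GBM dX = mu X dt + sigma X dB with X_0 = x_0, apply Itô to Y = log X: dY = (mu - sigma^2/2) dt + sigma dB, so Y_t = log(x_0) + (mu - sigma^2/2) t + sigma B_t and hence X_t = x_0 * exp((mu - sigma^2/2) t + sigma B_t).
With mu = -3/4, sigma = 3/4, x_0 = 6/5, this gives:
  X_t = 6/5 * exp((-33/32) * t + (3/4) * B_t).
Since sigma*B_t ~ Normal(0, sigma^2 t), E[exp(sigma*B_t)] = exp(sigma^2 t / 2); so E[X_t] = x_0 * exp((mu - sigma^2/2) t) * exp(sigma^2 t / 2) = x_0 * exp(mu t) = 6*exp(-3*t/4)/5.
Var(X_t) = E[X_t^2] - (E[X_t])^2 = x_0^2 * exp(2 mu t) * (exp(sigma^2 t) - 1) = (36*exp(9*t/16) - 36)*exp(-3*t/2)/25.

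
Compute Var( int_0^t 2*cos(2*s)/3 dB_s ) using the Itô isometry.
Var = 2*t/9 + sin(4*t)/18

The Itô integral of a deterministic integrand f(s) has mean 0 because each increment f(s) * (B_{s+ds} - B_s) has mean 0. By the Itô isometry:
  Var( int_0^t f(s) dB_s ) = E[ (int_0^t f(s) dB_s)^2 ] = int_0^t f(s)^2 ds.
Here f(s) = 2*cos(2*s)/3, so f(s)^2 = 4*cos(2*s)^2/9. Integrate:
  int_0^t (4*cos(2*s)^2/9) ds = 2*t/9 + sin(4*t)/18.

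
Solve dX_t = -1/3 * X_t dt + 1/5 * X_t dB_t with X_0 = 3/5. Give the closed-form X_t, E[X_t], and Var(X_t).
X_t = 3/5 * exp((-53/150) t + (1/5) B_t); E[X_t] = 3*exp(-t/3)/5; Var(X_t) = (9*exp(t/25) - 9)*exp(-2*t/3)/25

For GBM dX = mu X dt + sigma X dB with X_0 = x_0, apply Itô to Y = log X: dY = (mu - sigma^2/2) dt + sigma dB, so Y_t = log(x_0) + (mu - sigma^2/2) t + sigma B_t and hence X_t = x_0 * exp((mu - sigma^2/2) t + sigma B_t).
With mu = -1/3, sigma = 1/5, x_0 = 3/5, this gives:
  X_t = 3/5 * exp((-53/150) * t + (1/5) * B_t).
Since sigma*B_t ~ Normal(0, sigma^2 t), E[exp(sigma*B_t)] = exp(sigma^2 t / 2); so E[X_t] = x_0 * exp((mu - sigma^2/2) t) * exp(sigma^2 t / 2) = x_0 * exp(mu t) = 3*exp(-t/3)/5.
Var(X_t) = E[X_t^2] - (E[X_t])^2 = x_0^2 * exp(2 mu t) * (exp(sigma^2 t) - 1) = (9*exp(t/25) - 9)*exp(-2*t/3)/25.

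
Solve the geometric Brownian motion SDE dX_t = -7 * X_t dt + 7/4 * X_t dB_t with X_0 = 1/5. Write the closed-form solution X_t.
X_t = 1/5 * exp((-273/32) * t + (7/4) * B_t)

For GBM dX = mu X dt + sigma X dB with X_0 = x_0, apply Itô to Y = log X: dY = (mu - sigma^2/2) dt + sigma dB, so Y_t = log(x_0) + (mu - sigma^2/2) t + sigma B_t and hence X_t = x_0 * exp((mu - sigma^2/2) t + sigma B_t).
With mu = -7, sigma = 7/4, x_0 = 1/5, this gives:
  X_t = 1/5 * exp((-273/32) * t + (7/4) * B_t).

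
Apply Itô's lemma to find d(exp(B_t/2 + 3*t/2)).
d(exp(B_t/2 + 3*t/2)) = (13*exp(B_t/2 + 3*t/2)/8) dt + (exp(B_t/2 + 3*t/2)/2) dB_t

Itô's formula for f(t, x): d f(t, B_t) = (f_t + (1/2) f_xx) dt + f_x dB_t. Compute partials of f(t, x) = exp(3*t/2 + x/2):
  f_t(t,x)  = 3*exp(3*t/2 + x/2)/2
  f_x(t,x)  = exp(3*t/2 + x/2)/2
  f_xx(t,x) = exp(3*t/2 + x/2)/4
Assemble drift = f_t + (1/2) f_xx = 13*exp(3*t/2 + x/2)/8 and diffusion = f_x = exp(3*t/2 + x/2)/2. Substituting x = B_t:
  d(exp(B_t/2 + 3*t/2)) = (13*exp(B_t/2 + 3*t/2)/8) dt + (exp(B_t/2 + 3*t/2)/2) dB_t.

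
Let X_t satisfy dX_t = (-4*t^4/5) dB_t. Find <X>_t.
<X>_t = 16*t^9/225

For an Itô process dX_t = a(t) dt + b(t) dB_t, the quadratic variation is <X>_t = int_0^t b(s)^2 ds (the drift term does not contribute). Here b(s) = -4*s^4/5, so
  b(s)^2 = 16*s^8/25.
Integrating from 0 to t:
  <X>_t = int_0^t (16*s^8/25) ds = 16*t^9/225.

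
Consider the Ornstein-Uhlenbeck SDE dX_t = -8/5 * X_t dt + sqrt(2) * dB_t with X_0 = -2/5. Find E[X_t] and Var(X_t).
E[X_t] = -2*exp(-8*t/5)/5; Var(X_t) = 5/8 - 5*exp(-16*t/5)/8

The OU SDE dX = -theta X dt + sigma dB admits the integrating factor exp(theta t): d(exp(theta t) X_t) = sigma exp(theta t) dB_t. Integrating from 0 to t:
  X_t = x_0 * exp(-theta t) + sigma * int_0^t exp(-theta (t-s)) dB_s.
The Itô integral has mean 0 and (by the Itô isometry) variance sigma^2 * int_0^t exp(-2 theta (t - s)) ds = sigma^2 * (1 - exp(-2 theta t)) / (2 theta).
With theta = 8/5, sigma = sqrt(2), x_0 = -2/5:
  E[X_t] = -2/5 * exp(-8/5 t) = -2*exp(-8*t/5)/5
  Var(X_t) = (sqrt(2))^2 * (1 - exp(-2*8/5 t)) / (2 * 8/5) = 5/8 - 5*exp(-16*t/5)/8.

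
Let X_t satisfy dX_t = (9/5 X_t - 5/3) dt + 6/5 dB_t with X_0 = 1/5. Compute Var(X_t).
Var(X_t) = 2*exp(18*t/5)/5 - 2/5

The variance V(t) = Var(X_t) satisfies V'(t) = 2 a V(t) + c^2 with V(0) = 0 (drift coefficient is linear in X, diffusion is constant). With a = 9/5, c = 6/5, the solution is
  V(t) = (c^2 / (2 a)) * (exp(2 a t) - 1)
       = ((6/5)^2 / (2*(9/5))) * (exp((18/5) t) - 1)
       = 2*exp(18*t/5)/5 - 2/5.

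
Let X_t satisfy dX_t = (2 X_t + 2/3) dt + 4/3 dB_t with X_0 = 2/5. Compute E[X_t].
E[X_t] = 11*exp(2*t)/15 - 1/3

Taking expectations and using E[dB_t] = 0, the mean m(t) = E[X_t] satisfies the ODE m'(t) = a m(t) + b with m(0) = x_0. With a = 2, b = 2/3, x_0 = 2/5, the solution is
  m(t) = x_0 * exp(a t) + (b/a) * (exp(a t) - 1)
       = (2/5) * exp(2 t) + ((2/3)/2) * (exp(2 t) - 1)
       = 11*exp(2*t)/15 - 1/3.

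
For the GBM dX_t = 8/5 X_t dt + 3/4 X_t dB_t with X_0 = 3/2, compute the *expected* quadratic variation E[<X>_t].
E[<X>_t] = 405*exp(301*t/80)/1204 - 405/1204

<X>_t = int_0^t ((3/4) * X_s)^2 ds. Taking expectation inside the integral: E[<X>_t] = (3/4)^2 * int_0^t E[X_s^2] ds. For GBM, E[X_s^2] = x_0^2 * exp((2 mu + sigma^2) s). Integrating:
  E[<X>_t] = (3/4)^2 * (3/2)^2 * (exp((2*(8/5) + (3/4)^2) t) - 1) / (2*(8/5) + (3/4)^2)
           = (3/4)^2 * (3/2)^2 * (exp((301/80) t) - 1) / (301/80) = 405*exp(301*t/80)/1204 - 405/1204.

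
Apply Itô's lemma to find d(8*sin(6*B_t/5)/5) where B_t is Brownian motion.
d(8*sin(6*B_t/5)/5) = (-144*sin(6*B_t/5)/125) dt + (48*cos(6*B_t/5)/25) dB_t

Itô's formula for f(B_t) gives d f(B_t) = f'(B_t) dB_t + (1/2) f''(B_t) dt. Compute derivatives of f(x) = 8*sin(6*x/5)/5:
  f'(x)  = 48*cos(6*x/5)/25
  f''(x) = -288*sin(6*x/5)/125
Substitute x = B_t and multiply the f'' term by 1/2:
  drift     = (1/2) * (-288*sin(6*x/5)/125) evaluated at B_t = -144*sin(6*B_t/5)/125
  diffusion = (48*cos(6*x/5)/25) evaluated at B_t = 48*cos(6*B_t/5)/25
Therefore d(8*sin(6*B_t/5)/5) = (-144*sin(6*B_t/5)/125) dt + (48*cos(6*B_t/5)/25) dB_t.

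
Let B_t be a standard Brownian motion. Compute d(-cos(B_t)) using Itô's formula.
d(-cos(B_t)) = (cos(B_t)/2) dt + (sin(B_t)) dB_t

Itô's formula for f(B_t) gives d f(B_t) = f'(B_t) dB_t + (1/2) f''(B_t) dt. Compute derivatives of f(x) = -cos(x):
  f'(x)  = sin(x)
  f''(x) = cos(x)
Substitute x = B_t and multiply the f'' term by 1/2:
  drift     = (1/2) * (cos(x)) evaluated at B_t = cos(B_t)/2
  diffusion = (sin(x)) evaluated at B_t = sin(B_t)
Therefore d(-cos(B_t)) = (cos(B_t)/2) dt + (sin(B_t)) dB_t.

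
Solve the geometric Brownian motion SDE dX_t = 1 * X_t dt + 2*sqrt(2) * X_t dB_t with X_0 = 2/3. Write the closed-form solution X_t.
X_t = 2/3 * exp((-3) * t + (2*sqrt(2)) * B_t)

For GBM dX = mu X dt + sigma X dB with X_0 = x_0, apply Itô to Y = log X: dY = (mu - sigma^2/2) dt + sigma dB, so Y_t = log(x_0) + (mu - sigma^2/2) t + sigma B_t and hence X_t = x_0 * exp((mu - sigma^2/2) t + sigma B_t).
With mu = 1, sigma = 2*sqrt(2), x_0 = 2/3, this gives:
  X_t = 2/3 * exp((-3) * t + (2*sqrt(2)) * B_t).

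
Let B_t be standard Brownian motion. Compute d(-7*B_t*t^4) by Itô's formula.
d(-7*B_t*t^4) = (-28*B_t*t^3) dt + (-7*t^4) dB_t

Itô's formula for f(t, x): d f(t, B_t) = (f_t + (1/2) f_xx) dt + f_x dB_t. Compute partials of f(t, x) = -7*t^4*x:
  f_t(t,x)  = -28*t^3*x
  f_x(t,x)  = -7*t^4
  f_xx(t,x) = 0
Assemble drift = f_t + (1/2) f_xx = -28*t^3*x and diffusion = f_x = -7*t^4. Substituting x = B_t:
  d(-7*B_t*t^4) = (-28*B_t*t^3) dt + (-7*t^4) dB_t.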